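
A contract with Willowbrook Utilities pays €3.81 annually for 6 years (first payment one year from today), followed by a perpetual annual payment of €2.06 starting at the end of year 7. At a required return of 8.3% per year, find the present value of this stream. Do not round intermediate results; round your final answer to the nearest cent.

PV of 6-year annuity: €3.81 × [1 − (1+0.083)^−6] / 0.083 = 17.45402
Perpetuity value at year 6: €2.06 / 0.083 = 24.81928
PV of perpetuity: 24.81928 / (1+0.083)^6 = 15.38220
Total PV = 17.45402 + 15.38220 = 32.83621

€32.84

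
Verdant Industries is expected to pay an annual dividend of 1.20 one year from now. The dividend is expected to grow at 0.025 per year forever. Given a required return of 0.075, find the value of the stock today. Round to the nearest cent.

24.00

Growing perpetuity: P = D₁ / (r − g) = 1.2000 / (0.075 − 0.025) = 24.00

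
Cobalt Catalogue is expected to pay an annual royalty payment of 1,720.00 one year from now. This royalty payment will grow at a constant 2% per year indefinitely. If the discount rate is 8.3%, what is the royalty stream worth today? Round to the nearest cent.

Growing perpetuity: P = D₁ / (r − g) = 1,720.0000 / (0.083 − 0.02) = 27,301.59

27301.59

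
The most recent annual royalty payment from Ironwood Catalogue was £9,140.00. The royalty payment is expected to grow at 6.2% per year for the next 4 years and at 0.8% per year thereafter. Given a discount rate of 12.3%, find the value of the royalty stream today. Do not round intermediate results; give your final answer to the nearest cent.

£95932.60

D_1 = 9706.68000
D_2 = 10308.49416
D_3 = 10947.62080
D_4 = 11626.37329
Terminal value at year 4: TV = D_4×(1+g_2)/(r−g_2) = 11719.38427/0.115 = 101907.68934
P_0 = D_1/(1+r)^1 + D_2/(1+r)^2 + D_3/(1+r)^3 + D_4/(1+r)^4 + TV/(1+r)^4
    = 8643.52627 + 8174.02039 + 7730.01750 + 7310.13231 + 64074.89887 = 95932.59534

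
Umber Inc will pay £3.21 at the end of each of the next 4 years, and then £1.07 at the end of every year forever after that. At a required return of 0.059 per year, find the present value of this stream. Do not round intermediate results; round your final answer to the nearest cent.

PV of 4-year annuity: £3.21 × [1 − (1+0.059)^−4] / 0.059 = 11.14851
Perpetuity value at year 4: £1.07 / 0.059 = 18.13559
PV of perpetuity: 18.13559 / (1+0.059)^4 = 14.41942
Total PV = 11.14851 + 14.41942 = 25.56793

£25.57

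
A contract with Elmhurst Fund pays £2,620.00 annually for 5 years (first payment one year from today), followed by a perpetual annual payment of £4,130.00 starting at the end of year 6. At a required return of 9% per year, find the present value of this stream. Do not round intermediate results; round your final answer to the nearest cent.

£40015.52

PV of 5-year annuity: £2,620.00 × [1 − (1+0.09)^−5] / 0.09 = 10190.88631
Perpetuity value at year 5: £4,130.00 / 0.09 = 45888.88889
PV of perpetuity: 45888.88889 / (1+0.09)^5 = 29824.62917
Total PV = 10190.88631 + 29824.62917 = 40015.51548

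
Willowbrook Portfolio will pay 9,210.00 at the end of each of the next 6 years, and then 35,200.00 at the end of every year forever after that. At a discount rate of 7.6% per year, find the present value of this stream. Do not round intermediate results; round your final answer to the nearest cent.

PV of 6-year annuity: 9,210.00 × [1 − (1+0.076)^−6] / 0.076 = 43098.34834
Perpetuity value at year 6: 35,200.00 / 0.076 = 463157.89474
PV of perpetuity: 463157.89474 / (1+0.076)^6 = 298438.90868
Total PV = 43098.34834 + 298438.90868 = 341537.25702

341537.26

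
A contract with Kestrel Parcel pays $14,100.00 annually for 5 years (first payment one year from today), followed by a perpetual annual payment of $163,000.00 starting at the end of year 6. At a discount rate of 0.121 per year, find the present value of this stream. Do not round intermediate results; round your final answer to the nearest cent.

$811683.31

PV of 5-year annuity: $14,100.00 × [1 − (1+0.121)^−5] / 0.121 = 50701.68062
Perpetuity value at year 5: $163,000.00 / 0.121 = 1347107.43802
PV of perpetuity: 1347107.43802 / (1+0.121)^5 = 760981.62655
Total PV = 50701.68062 + 760981.62655 = 811683.30717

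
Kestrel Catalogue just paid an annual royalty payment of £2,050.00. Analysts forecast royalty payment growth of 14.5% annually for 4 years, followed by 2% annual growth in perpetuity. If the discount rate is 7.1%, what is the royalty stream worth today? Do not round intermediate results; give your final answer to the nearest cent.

£63278.64

D_1 = 2347.25000
D_2 = 2687.60125
D_3 = 3077.30343
D_4 = 3523.51243
Terminal value at year 4: TV = D_4×(1+g_2)/(r−g_2) = 3593.98268/0.051 = 70470.24858
P_0 = D_1/(1+r)^1 + D_2/(1+r)^2 + D_3/(1+r)^3 + D_4/(1+r)^4 + TV/(1+r)^4
    = 2191.64332 + 2343.07339 + 2504.96642 + 2678.04533 + 53560.90667 = 63278.63515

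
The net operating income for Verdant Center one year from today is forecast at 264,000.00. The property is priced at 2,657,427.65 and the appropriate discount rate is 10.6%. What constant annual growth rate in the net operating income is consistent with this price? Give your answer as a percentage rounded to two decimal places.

P = D₁/(r−g) ⇒ g = r − D₁/P = 0.106 − 264,000.00/2,657,427.65 = 0.006656

0.67%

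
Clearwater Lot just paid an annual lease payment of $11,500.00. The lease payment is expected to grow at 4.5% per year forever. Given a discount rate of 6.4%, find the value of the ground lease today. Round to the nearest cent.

D₁ = D₀ × (1 + g) = $11,500.00 × 1.045 = $12,017.5000
Growing perpetuity: P = D₁ / (r − g) = $12,017.5000 / (0.064 − 0.045) = $632,500.00

$632500.00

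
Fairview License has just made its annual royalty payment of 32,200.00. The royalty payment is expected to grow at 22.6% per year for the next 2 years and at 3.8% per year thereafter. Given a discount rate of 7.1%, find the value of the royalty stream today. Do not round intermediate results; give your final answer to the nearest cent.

1406269.84

D_1 = 39477.20000
D_2 = 48399.04720
Terminal value at year 2: TV = D_2×(1+g_2)/(r−g_2) = 50238.21099/0.033 = 1522370.03011
P_0 = D_1/(1+r)^1 + D_2/(1+r)^2 + TV/(1+r)^2
    = 36860.13072 + 42194.69679 + 1327215.00810 = 1406269.83561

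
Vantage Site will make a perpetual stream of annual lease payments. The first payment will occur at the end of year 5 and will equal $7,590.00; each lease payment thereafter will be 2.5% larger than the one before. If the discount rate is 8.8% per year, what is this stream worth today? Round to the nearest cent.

Value at end of year 4: C₁ / (r − g) = $7,590.00 / (0.088 − 0.025) = $120,476.1905
Discount to today: PV = $120,476.1905 / (1 + 0.088)^4 = $120,476.1905 / 1.401250 = $85,977.66

$85977.66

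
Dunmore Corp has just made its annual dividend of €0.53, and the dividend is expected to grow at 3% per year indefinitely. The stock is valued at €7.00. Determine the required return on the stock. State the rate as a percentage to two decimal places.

D₁ = €0.53 × 1.03 = €0.5459
P = D₁/(r − g) ⇒ r = D₁/P + g = €0.5459/€7.00 + 0.03 = 0.077986 + 0.03 = 0.107986

10.80%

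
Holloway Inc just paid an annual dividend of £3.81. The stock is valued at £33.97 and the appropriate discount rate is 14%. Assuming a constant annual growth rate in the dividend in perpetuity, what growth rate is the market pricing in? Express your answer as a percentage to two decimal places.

P = D₀(1+g)/(r−g) ⇒ P(r−g) = D₀(1+g) ⇒ g(P+D₀) = P·r − D₀
g = (P·r − D₀)/(P + D₀) = (£33.97×0.14 − £3.81) / (£33.97 + £3.81) = 0.025034

2.50%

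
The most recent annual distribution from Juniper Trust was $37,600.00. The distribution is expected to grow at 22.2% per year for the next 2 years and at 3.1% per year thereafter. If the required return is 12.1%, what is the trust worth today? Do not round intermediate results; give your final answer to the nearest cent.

D_1 = 45947.20000
D_2 = 56147.47840
Terminal value at year 2: TV = D_2×(1+g_2)/(r−g_2) = 57888.05023/0.09 = 643200.55812
P_0 = D_1/(1+r)^1 + D_2/(1+r)^2 + TV/(1+r)^2
    = 40987.68956 + 44680.60361 + 511841.13690 = 597509.43007

$597509.43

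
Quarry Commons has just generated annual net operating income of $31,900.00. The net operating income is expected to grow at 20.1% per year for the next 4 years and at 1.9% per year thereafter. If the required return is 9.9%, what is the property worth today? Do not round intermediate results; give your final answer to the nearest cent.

D_1 = 38311.90000
D_2 = 46012.59190
D_3 = 55261.12287
D_4 = 66368.60857
Terminal value at year 4: TV = D_4×(1+g_2)/(r−g_2) = 67629.61213/0.08 = 845370.15165
P_0 = D_1/(1+r)^1 + D_2/(1+r)^2 + D_3/(1+r)^3 + D_4/(1+r)^4 + TV/(1+r)^4
    = 34860.69154 + 38096.16973 + 41631.93799 + 45495.86672 + 579503.60234 = 739588.26832

$739588.27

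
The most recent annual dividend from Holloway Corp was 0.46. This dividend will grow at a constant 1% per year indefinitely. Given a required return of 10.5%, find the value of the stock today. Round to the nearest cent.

4.89

D₁ = D₀ × (1 + g) = 0.46 × 1.01 = 0.4646
Growing perpetuity: P = D₁ / (r − g) = 0.4646 / (0.105 − 0.01) = 4.89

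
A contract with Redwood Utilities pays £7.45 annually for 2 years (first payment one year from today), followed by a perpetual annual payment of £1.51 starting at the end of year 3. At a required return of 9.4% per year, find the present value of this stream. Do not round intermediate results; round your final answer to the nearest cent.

£26.46

PV of 2-year annuity: £7.45 × [1 − (1+0.094)^−2] / 0.094 = 13.03462
Perpetuity value at year 2: £1.51 / 0.094 = 16.06383
PV of perpetuity: 16.06383 / (1+0.094)^2 = 13.42191
Total PV = 13.03462 + 13.42191 = 26.45653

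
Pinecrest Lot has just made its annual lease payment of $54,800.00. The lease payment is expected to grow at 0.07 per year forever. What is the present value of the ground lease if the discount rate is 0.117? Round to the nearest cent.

$1247574.47

D₁ = D₀ × (1 + g) = $54,800.00 × 1.07 = $58,636.0000
Growing perpetuity: P = D₁ / (r − g) = $58,636.0000 / (0.117 − 0.07) = $1,247,574.47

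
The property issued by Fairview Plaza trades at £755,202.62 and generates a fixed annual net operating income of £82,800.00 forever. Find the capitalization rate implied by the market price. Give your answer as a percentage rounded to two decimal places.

10.96%

P = C/r ⇒ r = C/P = £82,800.00/£755,202.62 = 0.109639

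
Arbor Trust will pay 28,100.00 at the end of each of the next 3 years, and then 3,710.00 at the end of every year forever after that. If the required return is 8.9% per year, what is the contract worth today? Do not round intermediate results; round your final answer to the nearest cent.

PV of 3-year annuity: 28,100.00 × [1 − (1+0.089)^−3] / 0.089 = 71256.33954
Perpetuity value at year 3: 3,710.00 / 0.089 = 41685.39326
PV of perpetuity: 41685.39326 / (1+0.089)^3 = 32277.52779
Total PV = 71256.33954 + 32277.52779 = 103533.86733

103533.87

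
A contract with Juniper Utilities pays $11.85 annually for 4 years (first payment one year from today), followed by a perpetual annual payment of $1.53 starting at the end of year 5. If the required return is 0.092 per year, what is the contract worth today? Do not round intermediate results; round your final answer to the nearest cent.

PV of 4-year annuity: $11.85 × [1 − (1+0.092)^−4] / 0.092 = 38.22275
Perpetuity value at year 4: $1.53 / 0.092 = 16.63043
PV of perpetuity: 16.63043 / (1+0.092)^4 = 11.69535
Total PV = 38.22275 + 11.69535 = 49.91810

$49.92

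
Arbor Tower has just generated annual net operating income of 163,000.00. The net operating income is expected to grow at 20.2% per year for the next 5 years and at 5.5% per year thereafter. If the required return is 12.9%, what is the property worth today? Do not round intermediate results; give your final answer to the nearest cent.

D_1 = 195926.00000
D_2 = 235503.05200
D_3 = 283074.66850
D_4 = 340255.75154
D_5 = 408987.41335
Terminal value at year 5: TV = D_5×(1+g_2)/(r−g_2) = 431481.72109/0.074 = 5830834.06875
P_0 = D_1/(1+r)^1 + D_2/(1+r)^2 + D_3/(1+r)^3 + D_4/(1+r)^4 + D_5/(1+r)^5 + TV/(1+r)^5
    = 173539.41541 + 184760.29878 + 196706.71314 + 209425.57059 + 222966.81652 + 3178783.66792 = 4166182.48236

4166182.48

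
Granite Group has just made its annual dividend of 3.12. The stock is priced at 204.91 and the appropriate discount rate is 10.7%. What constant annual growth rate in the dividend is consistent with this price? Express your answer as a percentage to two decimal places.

9.04%

P = D₀(1+g)/(r−g) ⇒ P(r−g) = D₀(1+g) ⇒ g(P+D₀) = P·r − D₀
g = (P·r − D₀)/(P + D₀) = (204.91×0.107 − 3.12) / (204.91 + 3.12) = 0.090397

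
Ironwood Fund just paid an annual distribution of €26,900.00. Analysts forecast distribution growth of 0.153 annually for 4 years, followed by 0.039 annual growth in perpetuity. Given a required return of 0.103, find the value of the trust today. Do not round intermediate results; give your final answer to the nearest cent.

D_1 = 31015.70000
D_2 = 35761.10210
D_3 = 41232.55072
D_4 = 47541.13098
Terminal value at year 4: TV = D_4×(1+g_2)/(r−g_2) = 49395.23509/0.064 = 771800.54828
P_0 = D_1/(1+r)^1 + D_2/(1+r)^2 + D_3/(1+r)^3 + D_4/(1+r)^4 + TV/(1+r)^4
    = 28119.40163 + 29394.07986 + 30726.54041 + 32119.40262 + 521438.42698 = 641797.85151

€641797.85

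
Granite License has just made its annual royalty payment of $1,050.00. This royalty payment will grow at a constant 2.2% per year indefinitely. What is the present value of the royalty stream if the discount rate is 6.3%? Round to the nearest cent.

D₁ = D₀ × (1 + g) = $1,050.00 × 1.022 = $1,073.1000
Growing perpetuity: P = D₁ / (r − g) = $1,073.1000 / (0.063 − 0.022) = $26,173.17

$26173.17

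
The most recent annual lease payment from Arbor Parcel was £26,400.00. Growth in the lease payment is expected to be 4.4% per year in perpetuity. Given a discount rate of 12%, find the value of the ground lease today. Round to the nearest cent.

£362652.63

D₁ = D₀ × (1 + g) = £26,400.00 × 1.044 = £27,561.6000
Growing perpetuity: P = D₁ / (r − g) = £27,561.6000 / (0.12 − 0.044) = £362,652.63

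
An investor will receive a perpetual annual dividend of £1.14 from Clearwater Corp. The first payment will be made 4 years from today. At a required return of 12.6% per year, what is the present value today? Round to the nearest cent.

Value at end of year 3: C / r = £1.14 / 0.126 = £9.0476
Discount to today: PV = £9.0476 / (1 + 0.126)^3 = £9.0476 / 1.427628 = £6.34

£6.34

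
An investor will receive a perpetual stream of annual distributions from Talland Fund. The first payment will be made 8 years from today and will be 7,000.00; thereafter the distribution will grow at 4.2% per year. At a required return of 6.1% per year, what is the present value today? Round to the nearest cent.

Value at end of year 7: C₁ / (r − g) = 7,000.00 / (0.061 − 0.042) = 368,421.0526
Discount to today: PV = 368,421.0526 / (1 + 0.061)^7 = 368,421.0526 / 1.513588 = 243,409.07

243409.07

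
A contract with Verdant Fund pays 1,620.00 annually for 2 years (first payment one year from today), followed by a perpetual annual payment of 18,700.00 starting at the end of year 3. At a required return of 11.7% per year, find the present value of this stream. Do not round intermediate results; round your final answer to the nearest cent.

130848.79

PV of 2-year annuity: 1,620.00 × [1 − (1+0.117)^−2] / 0.117 = 2748.71382
Perpetuity value at year 2: 18,700.00 / 0.117 = 159829.05983
PV of perpetuity: 159829.05983 / (1+0.117)^2 = 128100.07929
Total PV = 2748.71382 + 128100.07929 = 130848.79311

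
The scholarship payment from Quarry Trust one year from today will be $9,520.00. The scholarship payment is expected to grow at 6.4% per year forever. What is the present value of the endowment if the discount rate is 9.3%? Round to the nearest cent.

Growing perpetuity: P = D₁ / (r − g) = $9,520.0000 / (0.093 − 0.064) = $328,275.86

$328275.86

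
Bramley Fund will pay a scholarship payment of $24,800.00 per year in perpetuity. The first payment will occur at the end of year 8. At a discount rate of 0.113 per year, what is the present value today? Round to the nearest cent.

Value at end of year 7: C / r = $24,800.00 / 0.113 = $219,469.0265
Discount to today: PV = $219,469.0265 / (1 + 0.113)^7 = $219,469.0265 / 2.115759 = $103,730.65

$103730.65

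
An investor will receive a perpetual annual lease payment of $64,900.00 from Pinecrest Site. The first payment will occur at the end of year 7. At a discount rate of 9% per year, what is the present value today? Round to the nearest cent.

Value at end of year 6: C / r = $64,900.00 / 0.09 = $721,111.1111
Discount to today: PV = $721,111.1111 / (1 + 0.09)^6 = $721,111.1111 / 1.677100 = $429,974.99

$429974.99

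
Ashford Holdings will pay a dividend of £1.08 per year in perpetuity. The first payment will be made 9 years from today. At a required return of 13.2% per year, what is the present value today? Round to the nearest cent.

Value at end of year 8: C / r = £1.08 / 0.132 = £8.1818
Discount to today: PV = £8.1818 / (1 + 0.132)^8 = £8.1818 / 2.696320 = £3.03

£3.03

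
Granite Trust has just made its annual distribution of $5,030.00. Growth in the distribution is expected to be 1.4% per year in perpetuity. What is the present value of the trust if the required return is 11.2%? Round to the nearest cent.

D₁ = D₀ × (1 + g) = $5,030.00 × 1.014 = $5,100.4200
Growing perpetuity: P = D₁ / (r − g) = $5,100.4200 / (0.112 − 0.014) = $52,045.10

$52045.10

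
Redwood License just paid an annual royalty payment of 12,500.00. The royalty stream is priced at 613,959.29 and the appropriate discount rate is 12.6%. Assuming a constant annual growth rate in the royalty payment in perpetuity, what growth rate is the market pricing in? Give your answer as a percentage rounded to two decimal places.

P = D₀(1+g)/(r−g) ⇒ P(r−g) = D₀(1+g) ⇒ g(P+D₀) = P·r − D₀
g = (P·r − D₀)/(P + D₀) = (613,959.29×0.126 − 12,500.00) / (613,959.29 + 12,500.00) = 0.103532

10.35%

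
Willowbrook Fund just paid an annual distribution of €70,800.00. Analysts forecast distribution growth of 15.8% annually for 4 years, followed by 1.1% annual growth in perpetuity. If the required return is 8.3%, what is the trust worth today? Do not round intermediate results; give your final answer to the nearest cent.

€1635233.30

D_1 = 81986.40000
D_2 = 94940.25120
D_3 = 109940.81089
D_4 = 127311.45901
Terminal value at year 4: TV = D_4×(1+g_2)/(r−g_2) = 128711.88506/0.072 = 1787665.07027
P_0 = D_1/(1+r)^1 + D_2/(1+r)^2 + D_3/(1+r)^3 + D_4/(1+r)^4 + TV/(1+r)^4
    = 75703.04709 + 80945.64038 + 86551.29415 + 92545.15108 + 1299488.16310 = 1635233.29580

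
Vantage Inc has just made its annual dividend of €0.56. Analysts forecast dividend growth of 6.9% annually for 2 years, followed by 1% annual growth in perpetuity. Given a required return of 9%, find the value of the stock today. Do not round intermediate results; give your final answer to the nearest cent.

D_1 = 0.59864
D_2 = 0.63995
Terminal value at year 2: TV = D_2×(1+g_2)/(r−g_2) = 0.64635/0.08 = 8.07932
P_0 = D_1/(1+r)^1 + D_2/(1+r)^2 + TV/(1+r)^2
    = 0.54921 + 0.53863 + 6.80020 = 7.88804

€7.89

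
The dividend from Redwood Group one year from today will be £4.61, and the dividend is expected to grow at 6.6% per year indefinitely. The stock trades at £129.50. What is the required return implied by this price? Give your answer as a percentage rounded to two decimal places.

10.16%

P = D₁/(r − g) ⇒ r = D₁/P + g = £4.6100/£129.50 + 0.066 = 0.035598 + 0.066 = 0.101598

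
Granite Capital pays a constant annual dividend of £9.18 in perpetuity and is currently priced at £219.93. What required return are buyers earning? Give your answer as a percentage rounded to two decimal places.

4.17%

P = C/r ⇒ r = C/P = £9.18/£219.93 = 0.041741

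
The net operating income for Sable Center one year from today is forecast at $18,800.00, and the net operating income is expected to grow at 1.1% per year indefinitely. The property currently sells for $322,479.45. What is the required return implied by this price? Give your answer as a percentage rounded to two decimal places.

P = D₁/(r − g) ⇒ r = D₁/P + g = $18,800.0000/$322,479.45 + 0.011 = 0.058298 + 0.011 = 0.069298

6.93%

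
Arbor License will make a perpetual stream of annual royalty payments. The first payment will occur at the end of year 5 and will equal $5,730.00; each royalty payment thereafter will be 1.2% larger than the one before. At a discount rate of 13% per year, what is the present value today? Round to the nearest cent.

Value at end of year 4: C₁ / (r − g) = $5,730.00 / (0.13 − 0.012) = $48,559.3220
Discount to today: PV = $48,559.3220 / (1 + 0.13)^4 = $48,559.3220 / 1.630474 = $29,782.34

$29782.34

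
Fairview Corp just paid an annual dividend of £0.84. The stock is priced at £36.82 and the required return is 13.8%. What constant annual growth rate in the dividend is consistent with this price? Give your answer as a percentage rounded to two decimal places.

11.26%

P = D₀(1+g)/(r−g) ⇒ P(r−g) = D₀(1+g) ⇒ g(P+D₀) = P·r − D₀
g = (P·r − D₀)/(P + D₀) = (£36.82×0.138 − £0.84) / (£36.82 + £0.84) = 0.112617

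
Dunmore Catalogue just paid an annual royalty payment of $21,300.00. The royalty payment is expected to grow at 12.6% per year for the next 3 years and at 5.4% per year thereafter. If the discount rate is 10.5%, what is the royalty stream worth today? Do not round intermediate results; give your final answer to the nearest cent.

$532137.06

D_1 = 23983.80000
D_2 = 27005.75880
D_3 = 30408.48441
Terminal value at year 3: TV = D_3×(1+g_2)/(r−g_2) = 32050.54257/0.051 = 628442.01112
P_0 = D_1/(1+r)^1 + D_2/(1+r)^2 + D_3/(1+r)^3 + TV/(1+r)^3
    = 21704.79638 + 22117.28572 + 22537.61423 + 465777.36075 = 532137.05709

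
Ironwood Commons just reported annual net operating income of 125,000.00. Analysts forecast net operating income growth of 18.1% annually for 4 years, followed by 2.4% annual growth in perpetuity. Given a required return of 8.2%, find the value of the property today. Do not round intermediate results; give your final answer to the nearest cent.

3757689.88

D_1 = 147625.00000
D_2 = 174345.12500
D_3 = 205901.59262
D_4 = 243169.78089
Terminal value at year 4: TV = D_4×(1+g_2)/(r−g_2) = 249005.85563/0.058 = 4293204.40744
P_0 = D_1/(1+r)^1 + D_2/(1+r)^2 + D_3/(1+r)^3 + D_4/(1+r)^4 + TV/(1+r)^4
    = 136437.15342 + 148920.77467 + 162546.61264 + 177419.17702 + 3132366.15975 = 3757689.87749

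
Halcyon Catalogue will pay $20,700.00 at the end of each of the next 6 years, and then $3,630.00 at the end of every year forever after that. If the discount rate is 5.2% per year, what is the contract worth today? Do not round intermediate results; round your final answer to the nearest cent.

$155898.34

PV of 6-year annuity: $20,700.00 × [1 − (1+0.052)^−6] / 0.052 = 104398.14608
Perpetuity value at year 6: $3,630.00 / 0.052 = 69807.69231
PV of perpetuity: 69807.69231 / (1+0.052)^6 = 51500.19133
Total PV = 104398.14608 + 51500.19133 = 155898.33741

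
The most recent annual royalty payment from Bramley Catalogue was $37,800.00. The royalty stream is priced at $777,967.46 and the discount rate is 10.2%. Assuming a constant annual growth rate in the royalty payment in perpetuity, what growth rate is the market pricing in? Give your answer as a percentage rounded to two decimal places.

P = D₀(1+g)/(r−g) ⇒ P(r−g) = D₀(1+g) ⇒ g(P+D₀) = P·r − D₀
g = (P·r − D₀)/(P + D₀) = ($777,967.46×0.102 − $37,800.00) / ($777,967.46 + $37,800.00) = 0.050937

5.09%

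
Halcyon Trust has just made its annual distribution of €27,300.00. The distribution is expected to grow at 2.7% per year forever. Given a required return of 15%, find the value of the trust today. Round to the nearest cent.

€227943.90

D₁ = D₀ × (1 + g) = €27,300.00 × 1.027 = €28,037.1000
Growing perpetuity: P = D₁ / (r − g) = €28,037.1000 / (0.15 − 0.027) = €227,943.90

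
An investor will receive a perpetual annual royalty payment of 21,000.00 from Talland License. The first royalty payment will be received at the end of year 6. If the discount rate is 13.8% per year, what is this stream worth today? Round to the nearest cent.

79731.31

Value at end of year 5: C / r = 21,000.00 / 0.138 = 152,173.9130
Discount to today: PV = 152,173.9130 / (1 + 0.138)^5 = 152,173.9130 / 1.908584 = 79,731.31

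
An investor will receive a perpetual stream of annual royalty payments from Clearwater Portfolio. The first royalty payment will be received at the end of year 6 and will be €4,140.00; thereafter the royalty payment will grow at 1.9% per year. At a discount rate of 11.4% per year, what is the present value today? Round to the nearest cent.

€25401.00

Value at end of year 5: C₁ / (r − g) = €4,140.00 / (0.114 − 0.019) = €43,578.9474
Discount to today: PV = €43,578.9474 / (1 + 0.114)^5 = €43,578.9474 / 1.715639 = €25,401.00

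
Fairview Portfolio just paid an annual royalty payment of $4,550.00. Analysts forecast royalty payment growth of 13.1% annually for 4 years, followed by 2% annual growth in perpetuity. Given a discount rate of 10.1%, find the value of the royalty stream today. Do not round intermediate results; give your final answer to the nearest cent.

$83275.06

D_1 = 5146.05000
D_2 = 5820.18255
D_3 = 6582.62646
D_4 = 7444.95053
Terminal value at year 4: TV = D_4×(1+g_2)/(r−g_2) = 7593.84954/0.081 = 93751.22891
P_0 = D_1/(1+r)^1 + D_2/(1+r)^2 + D_3/(1+r)^3 + D_4/(1+r)^4 + TV/(1+r)^4
    = 4673.97820 + 4801.33456 + 4932.16111 + 5066.55242 + 63801.03049 = 83275.05678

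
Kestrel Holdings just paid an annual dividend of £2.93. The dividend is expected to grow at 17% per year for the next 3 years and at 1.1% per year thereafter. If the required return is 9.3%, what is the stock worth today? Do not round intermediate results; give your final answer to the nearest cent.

£54.40

D_1 = 3.42810
D_2 = 4.01088
D_3 = 4.69273
Terminal value at year 3: TV = D_3×(1+g_2)/(r−g_2) = 4.74435/0.082 = 57.85788
P_0 = D_1/(1+r)^1 + D_2/(1+r)^2 + D_3/(1+r)^3 + TV/(1+r)^3
    = 3.13641 + 3.35737 + 3.59389 + 44.31003 = 54.39770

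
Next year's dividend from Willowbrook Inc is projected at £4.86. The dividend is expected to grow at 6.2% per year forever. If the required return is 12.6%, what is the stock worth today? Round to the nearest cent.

£75.94

Growing perpetuity: P = D₁ / (r − g) = £4.8600 / (0.126 − 0.062) = £75.94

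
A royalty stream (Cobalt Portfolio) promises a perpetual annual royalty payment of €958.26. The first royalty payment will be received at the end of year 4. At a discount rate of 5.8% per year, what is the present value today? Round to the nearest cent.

€13950.78

Value at end of year 3: C / r = €958.26 / 0.058 = €16,521.7241
Discount to today: PV = €16,521.7241 / (1 + 0.058)^3 = €16,521.7241 / 1.184287 = €13,950.78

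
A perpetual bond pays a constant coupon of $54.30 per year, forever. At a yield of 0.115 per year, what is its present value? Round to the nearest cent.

Level perpetuity: PV = C / r = $54.30 / 0.115 = $472.17

$472.17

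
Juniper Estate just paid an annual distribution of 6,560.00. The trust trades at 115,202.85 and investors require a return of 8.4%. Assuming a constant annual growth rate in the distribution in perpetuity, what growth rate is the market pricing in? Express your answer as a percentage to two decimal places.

P = D₀(1+g)/(r−g) ⇒ P(r−g) = D₀(1+g) ⇒ g(P+D₀) = P·r − D₀
g = (P·r − D₀)/(P + D₀) = (115,202.85×0.084 − 6,560.00) / (115,202.85 + 6,560.00) = 0.025599

2.56%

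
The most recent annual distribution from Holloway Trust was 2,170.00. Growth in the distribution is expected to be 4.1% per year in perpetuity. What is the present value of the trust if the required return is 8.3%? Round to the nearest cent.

D₁ = D₀ × (1 + g) = 2,170.00 × 1.041 = 2,258.9700
Growing perpetuity: P = D₁ / (r − g) = 2,258.9700 / (0.083 − 0.041) = 53,785.00

53785.00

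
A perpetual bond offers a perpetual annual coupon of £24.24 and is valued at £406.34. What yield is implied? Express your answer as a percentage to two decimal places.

5.97%

P = C/r ⇒ r = C/P = £24.24/£406.34 = 0.059654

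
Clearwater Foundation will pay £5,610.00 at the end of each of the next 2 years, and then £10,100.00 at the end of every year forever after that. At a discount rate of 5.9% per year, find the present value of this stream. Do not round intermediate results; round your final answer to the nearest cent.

£162942.96

PV of 2-year annuity: £5,610.00 × [1 − (1+0.059)^−2] / 0.059 = 10299.76433
Perpetuity value at year 2: £10,100.00 / 0.059 = 171186.44068
PV of perpetuity: 171186.44068 / (1+0.059)^2 = 152643.19295
Total PV = 10299.76433 + 152643.19295 = 162942.95728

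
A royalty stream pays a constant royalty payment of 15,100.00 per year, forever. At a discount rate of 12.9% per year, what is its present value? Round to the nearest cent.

Level perpetuity: PV = C / r = 15,100.00 / 0.129 = 117,054.26

117054.26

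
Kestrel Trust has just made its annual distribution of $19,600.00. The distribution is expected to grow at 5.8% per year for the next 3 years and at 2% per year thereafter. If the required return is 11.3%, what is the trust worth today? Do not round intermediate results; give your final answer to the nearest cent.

$237825.85

D_1 = 20736.80000
D_2 = 21939.53440
D_3 = 23212.02740
Terminal value at year 3: TV = D_3×(1+g_2)/(r−g_2) = 23676.26794/0.093 = 254583.52627
P_0 = D_1/(1+r)^1 + D_2/(1+r)^2 + D_3/(1+r)^3 + TV/(1+r)^3
    = 18631.44654 + 17710.75511 + 16835.56057 + 184648.08362 = 237825.84584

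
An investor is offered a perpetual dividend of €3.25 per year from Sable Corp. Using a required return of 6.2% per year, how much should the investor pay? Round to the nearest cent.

€52.42

Level perpetuity: PV = C / r = €3.25 / 0.062 = €52.42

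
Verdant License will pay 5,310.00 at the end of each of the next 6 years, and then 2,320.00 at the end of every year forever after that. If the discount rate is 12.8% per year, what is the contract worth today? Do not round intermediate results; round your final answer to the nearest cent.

PV of 6-year annuity: 5,310.00 × [1 − (1+0.128)^−6] / 0.128 = 21345.74358
Perpetuity value at year 6: 2,320.00 / 0.128 = 18125.00000
PV of perpetuity: 18125.00000 / (1+0.128)^6 = 8798.79942
Total PV = 21345.74358 + 8798.79942 = 30144.54299

30144.54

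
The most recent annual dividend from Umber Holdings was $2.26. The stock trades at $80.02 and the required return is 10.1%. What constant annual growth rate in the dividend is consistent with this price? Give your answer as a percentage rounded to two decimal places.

P = D₀(1+g)/(r−g) ⇒ P(r−g) = D₀(1+g) ⇒ g(P+D₀) = P·r − D₀
g = (P·r − D₀)/(P + D₀) = ($80.02×0.101 − $2.26) / ($80.02 + $2.26) = 0.070759

7.08%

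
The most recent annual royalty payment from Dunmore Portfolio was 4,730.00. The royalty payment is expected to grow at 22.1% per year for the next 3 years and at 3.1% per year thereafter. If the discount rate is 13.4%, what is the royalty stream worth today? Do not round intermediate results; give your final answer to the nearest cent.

D_1 = 5775.33000
D_2 = 7051.67793
D_3 = 8610.09875
Terminal value at year 3: TV = D_3×(1+g_2)/(r−g_2) = 8877.01181/0.103 = 86184.58072
P_0 = D_1/(1+r)^1 + D_2/(1+r)^2 + D_3/(1+r)^3 + TV/(1+r)^3
    = 5092.88360 + 5483.60747 + 5904.30752 + 59100.39853 = 75581.19712

75581.20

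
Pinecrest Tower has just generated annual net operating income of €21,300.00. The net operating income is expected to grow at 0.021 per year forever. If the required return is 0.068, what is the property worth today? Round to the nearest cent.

D₁ = D₀ × (1 + g) = €21,300.00 × 1.021 = €21,747.3000
Growing perpetuity: P = D₁ / (r − g) = €21,747.3000 / (0.068 − 0.021) = €462,708.51

€462708.51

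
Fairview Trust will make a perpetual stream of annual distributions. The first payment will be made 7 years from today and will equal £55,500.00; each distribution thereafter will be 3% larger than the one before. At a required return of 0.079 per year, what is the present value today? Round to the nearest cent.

£717741.79

Value at end of year 6: C₁ / (r − g) = £55,500.00 / (0.079 − 0.03) = £1,132,653.0612
Discount to today: PV = £1,132,653.0612 / (1 + 0.079)^6 = £1,132,653.0612 / 1.578079 = £717,741.79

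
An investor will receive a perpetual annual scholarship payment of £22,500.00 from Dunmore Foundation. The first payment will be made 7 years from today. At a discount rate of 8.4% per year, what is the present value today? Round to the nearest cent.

Value at end of year 6: C / r = £22,500.00 / 0.084 = £267,857.1429
Discount to today: PV = £267,857.1429 / (1 + 0.084)^6 = £267,857.1429 / 1.622466 = £165,092.57

£165092.57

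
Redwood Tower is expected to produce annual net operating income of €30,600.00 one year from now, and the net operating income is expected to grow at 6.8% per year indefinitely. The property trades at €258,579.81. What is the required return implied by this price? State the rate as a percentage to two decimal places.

P = D₁/(r − g) ⇒ r = D₁/P + g = €30,600.0000/€258,579.81 + 0.068 = 0.118339 + 0.068 = 0.186339

18.63%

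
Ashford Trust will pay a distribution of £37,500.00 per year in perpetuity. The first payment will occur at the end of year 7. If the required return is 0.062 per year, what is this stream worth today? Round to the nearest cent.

Value at end of year 6: C / r = £37,500.00 / 0.062 = £604,838.7097
Discount to today: PV = £604,838.7097 / (1 + 0.062)^6 = £604,838.7097 / 1.434654 = £421,592.11

£421592.11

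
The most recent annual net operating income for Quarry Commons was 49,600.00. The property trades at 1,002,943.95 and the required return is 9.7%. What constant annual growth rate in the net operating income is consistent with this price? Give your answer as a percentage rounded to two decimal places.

P = D₀(1+g)/(r−g) ⇒ P(r−g) = D₀(1+g) ⇒ g(P+D₀) = P·r − D₀
g = (P·r − D₀)/(P + D₀) = (1,002,943.95×0.097 − 49,600.00) / (1,002,943.95 + 49,600.00) = 0.045305

4.53%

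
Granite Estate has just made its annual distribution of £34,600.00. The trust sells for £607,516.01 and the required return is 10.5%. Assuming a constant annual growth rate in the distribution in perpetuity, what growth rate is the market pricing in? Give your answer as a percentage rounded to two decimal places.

P = D₀(1+g)/(r−g) ⇒ P(r−g) = D₀(1+g) ⇒ g(P+D₀) = P·r − D₀
g = (P·r − D₀)/(P + D₀) = (£607,516.01×0.105 − £34,600.00) / (£607,516.01 + £34,600.00) = 0.045458

4.55%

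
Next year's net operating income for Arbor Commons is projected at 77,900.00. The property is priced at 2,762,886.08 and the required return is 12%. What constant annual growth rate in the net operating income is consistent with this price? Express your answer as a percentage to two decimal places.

9.18%

P = D₁/(r−g) ⇒ g = r − D₁/P = 0.12 − 77,900.00/2,762,886.08 = 0.091805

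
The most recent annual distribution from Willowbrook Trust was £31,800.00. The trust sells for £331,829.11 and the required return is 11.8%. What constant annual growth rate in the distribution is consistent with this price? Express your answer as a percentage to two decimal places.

P = D₀(1+g)/(r−g) ⇒ P(r−g) = D₀(1+g) ⇒ g(P+D₀) = P·r − D₀
g = (P·r − D₀)/(P + D₀) = (£331,829.11×0.118 − £31,800.00) / (£331,829.11 + £31,800.00) = 0.020229

2.02%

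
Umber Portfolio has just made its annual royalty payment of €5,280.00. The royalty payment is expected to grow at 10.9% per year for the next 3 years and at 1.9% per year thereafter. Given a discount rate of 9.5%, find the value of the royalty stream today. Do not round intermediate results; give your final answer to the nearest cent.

€89792.43

D_1 = 5855.52000
D_2 = 6493.77168
D_3 = 7201.59279
Terminal value at year 3: TV = D_3×(1+g_2)/(r−g_2) = 7338.42306/0.076 = 96558.19811
P_0 = D_1/(1+r)^1 + D_2/(1+r)^2 + D_3/(1+r)^3 + TV/(1+r)^3
    = 5347.50685 + 5415.87680 + 5485.12089 + 73543.92347 = 89792.42801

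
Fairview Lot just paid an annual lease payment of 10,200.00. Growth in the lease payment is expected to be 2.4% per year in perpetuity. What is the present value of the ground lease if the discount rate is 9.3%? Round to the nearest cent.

151373.91

D₁ = D₀ × (1 + g) = 10,200.00 × 1.024 = 10,444.8000
Growing perpetuity: P = D₁ / (r − g) = 10,444.8000 / (0.093 − 0.024) = 151,373.91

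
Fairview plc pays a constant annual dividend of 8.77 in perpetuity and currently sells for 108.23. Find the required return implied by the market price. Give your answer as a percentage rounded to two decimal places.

8.10%

P = C/r ⇒ r = C/P = 8.77/108.23 = 0.081031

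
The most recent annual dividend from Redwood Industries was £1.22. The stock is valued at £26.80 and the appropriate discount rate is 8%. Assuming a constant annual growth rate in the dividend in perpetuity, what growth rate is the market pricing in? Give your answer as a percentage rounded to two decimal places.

P = D₀(1+g)/(r−g) ⇒ P(r−g) = D₀(1+g) ⇒ g(P+D₀) = P·r − D₀
g = (P·r − D₀)/(P + D₀) = (£26.80×0.08 − £1.22) / (£26.80 + £1.22) = 0.032976

3.30%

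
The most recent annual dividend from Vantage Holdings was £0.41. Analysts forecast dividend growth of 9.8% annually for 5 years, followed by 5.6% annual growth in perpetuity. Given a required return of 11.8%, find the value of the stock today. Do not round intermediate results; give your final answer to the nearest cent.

D_1 = 0.45018
D_2 = 0.49430
D_3 = 0.54274
D_4 = 0.59593
D_5 = 0.65433
Terminal value at year 5: TV = D_5×(1+g_2)/(r−g_2) = 0.69097/0.062 = 11.14468
P_0 = D_1/(1+r)^1 + D_2/(1+r)^2 + D_3/(1+r)^3 + D_4/(1+r)^4 + D_5/(1+r)^5 + TV/(1+r)^5
    = 0.40267 + 0.39546 + 0.38839 + 0.38144 + 0.37462 + 6.38056 = 8.32313

£8.32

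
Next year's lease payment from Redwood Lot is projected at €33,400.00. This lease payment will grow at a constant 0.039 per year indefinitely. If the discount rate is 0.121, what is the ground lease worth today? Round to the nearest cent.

Growing perpetuity: P = D₁ / (r − g) = €33,400.0000 / (0.121 − 0.039) = €407,317.07

€407317.07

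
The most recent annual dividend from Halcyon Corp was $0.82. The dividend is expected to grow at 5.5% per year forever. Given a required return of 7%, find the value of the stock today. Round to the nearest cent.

D₁ = D₀ × (1 + g) = $0.82 × 1.055 = $0.8651
Growing perpetuity: P = D₁ / (r − g) = $0.8651 / (0.07 − 0.055) = $57.67

$57.67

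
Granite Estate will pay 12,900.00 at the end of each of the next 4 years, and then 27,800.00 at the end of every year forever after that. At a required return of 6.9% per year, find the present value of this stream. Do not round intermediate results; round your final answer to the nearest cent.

352314.96

PV of 4-year annuity: 12,900.00 × [1 − (1+0.069)^−4] / 0.069 = 43793.84868
Perpetuity value at year 4: 27,800.00 / 0.069 = 402898.55072
PV of perpetuity: 402898.55072 / (1+0.069)^4 = 308521.10939
Total PV = 43793.84868 + 308521.10939 = 352314.95807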